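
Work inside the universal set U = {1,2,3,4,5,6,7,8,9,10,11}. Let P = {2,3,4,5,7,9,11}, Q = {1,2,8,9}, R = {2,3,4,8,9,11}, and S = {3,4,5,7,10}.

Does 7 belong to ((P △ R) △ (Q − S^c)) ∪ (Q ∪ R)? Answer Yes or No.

7 ∈ P and 7 ∉ R, so 7 ∈ P △ R
7 ∈ S, so 7 ∉ S^c
7 ∉ Q and 7 ∉ S^c, so 7 ∉ Q − S^c
7 ∈ (P △ R) and 7 ∉ (Q − S^c), so 7 ∈ (P △ R) △ (Q − S^c)
7 ∉ Q and 7 ∉ R, so 7 ∉ Q ∪ R
7 ∈ ((P △ R) △ (Q − S^c)) and 7 ∉ (Q ∪ R), so 7 ∈ ((P △ R) △ (Q − S^c)) ∪ (Q ∪ R)

Yes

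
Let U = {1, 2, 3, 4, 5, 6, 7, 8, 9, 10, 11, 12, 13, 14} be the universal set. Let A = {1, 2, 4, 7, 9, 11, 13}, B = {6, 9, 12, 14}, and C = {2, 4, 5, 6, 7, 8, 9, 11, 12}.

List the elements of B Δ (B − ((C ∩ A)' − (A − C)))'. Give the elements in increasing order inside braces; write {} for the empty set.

{1, 2, 3, 4, 5, 7, 8, 9, 10, 11, 13}

C ∩ A = {2, 4, 7, 9, 11}
(C ∩ A)' = {1, 3, 5, 6, 8, 10, 12, 13, 14}
A − C = {1, 13}
(C ∩ A)' − (A − C) = {3, 5, 6, 8, 10, 12, 14}
B − ((C ∩ A)' − (A − C)) = {9}
(B − ((C ∩ A)' − (A − C)))' = {1, 2, 3, 4, 5, 6, 7, 8, 10, 11, 12, 13, 14}
B Δ (B − ((C ∩ A)' − (A − C)))' = {1, 2, 3, 4, 5, 7, 8, 9, 10, 11, 13}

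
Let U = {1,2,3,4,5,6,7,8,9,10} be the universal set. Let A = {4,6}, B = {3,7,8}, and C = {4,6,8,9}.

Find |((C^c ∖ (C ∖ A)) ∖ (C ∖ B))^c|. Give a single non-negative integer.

C^c = {1,2,3,5,7,10}
C ∖ A = {8,9}
C^c ∖ (C ∖ A) = {1,2,3,5,7,10}
C ∖ B = {4,6,9}
(C^c ∖ (C ∖ A)) ∖ (C ∖ B) = {1,2,3,5,7,10}
((C^c ∖ (C ∖ A)) ∖ (C ∖ B))^c = {4,6,8,9}
|((C^c ∖ (C ∖ A)) ∖ (C ∖ B))^c| = 4

4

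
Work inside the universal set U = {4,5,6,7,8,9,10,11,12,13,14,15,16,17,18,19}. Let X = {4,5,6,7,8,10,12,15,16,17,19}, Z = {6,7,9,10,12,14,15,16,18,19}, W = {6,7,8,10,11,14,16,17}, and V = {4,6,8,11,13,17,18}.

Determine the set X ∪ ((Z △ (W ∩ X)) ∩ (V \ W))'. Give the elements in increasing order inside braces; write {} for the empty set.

W ∩ X = {6,7,8,10,16,17}
Z △ (W ∩ X) = {8,9,12,14,15,17,18,19}
V \ W = {4,13,18}
(Z △ (W ∩ X)) ∩ (V \ W) = {18}
((Z △ (W ∩ X)) ∩ (V \ W))' = {4,5,6,7,8,9,10,11,12,13,14,15,16,17,19}
X ∪ ((Z △ (W ∩ X)) ∩ (V \ W))' = {4,5,6,7,8,9,10,11,12,13,14,15,16,17,19}

{4,5,6,7,8,9,10,11,12,13,14,15,16,17,19}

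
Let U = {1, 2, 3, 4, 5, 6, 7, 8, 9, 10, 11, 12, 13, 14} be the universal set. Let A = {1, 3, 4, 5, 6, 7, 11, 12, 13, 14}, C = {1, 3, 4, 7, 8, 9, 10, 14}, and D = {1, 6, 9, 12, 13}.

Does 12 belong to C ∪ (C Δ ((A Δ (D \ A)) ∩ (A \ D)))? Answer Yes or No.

No

12 ∈ D and 12 ∈ A, so 12 ∉ D \ A
12 ∈ A and 12 ∉ (D \ A), so 12 ∈ A Δ (D \ A)
12 ∈ A and 12 ∈ D, so 12 ∉ A \ D
12 ∈ (A Δ (D \ A)) and 12 ∉ (A \ D), so 12 ∉ (A Δ (D \ A)) ∩ (A \ D)
12 ∉ C and 12 ∉ ((A Δ (D \ A)) ∩ (A \ D)), so 12 ∉ C Δ ((A Δ (D \ A)) ∩ (A \ D))
12 ∉ C and 12 ∉ (C Δ ((A Δ (D \ A)) ∩ (A \ D))), so 12 ∉ C ∪ (C Δ ((A Δ (D \ A)) ∩ (A \ D)))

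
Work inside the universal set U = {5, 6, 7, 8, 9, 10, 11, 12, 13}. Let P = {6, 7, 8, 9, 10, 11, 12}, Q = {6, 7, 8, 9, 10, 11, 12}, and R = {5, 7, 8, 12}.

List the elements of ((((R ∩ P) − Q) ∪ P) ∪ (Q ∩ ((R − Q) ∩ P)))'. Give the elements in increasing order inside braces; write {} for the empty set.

{5, 13}

R ∩ P = {7, 8, 12}
(R ∩ P) − Q = {}
((R ∩ P) − Q) ∪ P = {6, 7, 8, 9, 10, 11, 12}
R − Q = {5}
(R − Q) ∩ P = {}
Q ∩ ((R − Q) ∩ P) = {}
(((R ∩ P) − Q) ∪ P) ∪ (Q ∩ ((R − Q) ∩ P)) = {6, 7, 8, 9, 10, 11, 12}
((((R ∩ P) − Q) ∪ P) ∪ (Q ∩ ((R − Q) ∩ P)))' = {5, 13}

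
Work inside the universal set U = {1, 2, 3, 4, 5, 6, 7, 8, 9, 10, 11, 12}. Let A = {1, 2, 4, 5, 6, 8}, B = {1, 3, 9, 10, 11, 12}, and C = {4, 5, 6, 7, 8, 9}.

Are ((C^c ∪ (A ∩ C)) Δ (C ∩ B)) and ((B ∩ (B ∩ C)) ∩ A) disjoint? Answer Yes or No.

Yes

C^c = {1, 2, 3, 10, 11, 12}
A ∩ C = {4, 5, 6, 8}
C^c ∪ (A ∩ C) = {1, 2, 3, 4, 5, 6, 8, 10, 11, 12}
C ∩ B = {9}
(C^c ∪ (A ∩ C)) Δ (C ∩ B) = {1, 2, 3, 4, 5, 6, 8, 9, 10, 11, 12}
B ∩ C = {9}
B ∩ (B ∩ C) = {9}
(B ∩ (B ∩ C)) ∩ A = {}
{1, 2, 3, 4, 5, 6, 8, 9, 10, 11, 12} and {} share no elements.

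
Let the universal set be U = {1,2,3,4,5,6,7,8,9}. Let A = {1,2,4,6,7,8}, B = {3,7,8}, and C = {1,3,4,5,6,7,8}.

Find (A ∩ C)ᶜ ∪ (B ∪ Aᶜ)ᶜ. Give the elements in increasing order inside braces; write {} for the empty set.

{1,2,3,4,5,6,9}

A ∩ C = {1,4,6,7,8}
(A ∩ C)ᶜ = {2,3,5,9}
Aᶜ = {3,5,9}
B ∪ Aᶜ = {3,5,7,8,9}
(B ∪ Aᶜ)ᶜ = {1,2,4,6}
(A ∩ C)ᶜ ∪ (B ∪ Aᶜ)ᶜ = {1,2,3,4,5,6,9}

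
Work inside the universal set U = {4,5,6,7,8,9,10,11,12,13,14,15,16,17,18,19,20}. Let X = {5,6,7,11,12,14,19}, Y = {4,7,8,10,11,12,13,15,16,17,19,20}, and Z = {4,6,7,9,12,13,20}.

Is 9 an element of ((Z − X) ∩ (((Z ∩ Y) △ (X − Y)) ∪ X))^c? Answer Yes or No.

9 ∈ Z and 9 ∉ X, so 9 ∈ Z − X
9 ∈ Z and 9 ∉ Y, so 9 ∉ Z ∩ Y
9 ∉ X and 9 ∉ Y, so 9 ∉ X − Y
9 ∉ (Z ∩ Y) and 9 ∉ (X − Y), so 9 ∉ (Z ∩ Y) △ (X − Y)
9 ∉ ((Z ∩ Y) △ (X − Y)) and 9 ∉ X, so 9 ∉ ((Z ∩ Y) △ (X − Y)) ∪ X
9 ∈ (Z − X) and 9 ∉ (((Z ∩ Y) △ (X − Y)) ∪ X), so 9 ∉ (Z − X) ∩ (((Z ∩ Y) △ (X − Y)) ∪ X)
9 ∈ ((Z − X) ∩ (((Z ∩ Y) △ (X − Y)) ∪ X))^c since 9 ∉ ((Z − X) ∩ (((Z ∩ Y) △ (X − Y)) ∪ X))

Yes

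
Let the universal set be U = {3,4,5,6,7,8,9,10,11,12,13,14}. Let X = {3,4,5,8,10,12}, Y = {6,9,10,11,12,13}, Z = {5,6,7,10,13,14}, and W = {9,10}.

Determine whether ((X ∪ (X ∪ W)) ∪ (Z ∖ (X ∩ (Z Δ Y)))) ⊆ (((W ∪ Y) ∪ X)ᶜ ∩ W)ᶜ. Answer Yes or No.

X ∪ W = {3,4,5,8,9,10,12}
X ∪ (X ∪ W) = {3,4,5,8,9,10,12}
Z Δ Y = {5,7,9,11,12,14}
X ∩ (Z Δ Y) = {5,12}
Z ∖ (X ∩ (Z Δ Y)) = {6,7,10,13,14}
(X ∪ (X ∪ W)) ∪ (Z ∖ (X ∩ (Z Δ Y))) = {3,4,5,6,7,8,9,10,12,13,14}
W ∪ Y = {6,9,10,11,12,13}
(W ∪ Y) ∪ X = {3,4,5,6,8,9,10,11,12,13}
((W ∪ Y) ∪ X)ᶜ = {7,14}
((W ∪ Y) ∪ X)ᶜ ∩ W = {}
(((W ∪ Y) ∪ X)ᶜ ∩ W)ᶜ = {3,4,5,6,7,8,9,10,11,12,13,14}
Every element of {3,4,5,6,7,8,9,10,12,13,14} is in {3,4,5,6,7,8,9,10,11,12,13,14}, so (X ∪ (X ∪ W)) ∪ (Z ∖ (X ∩ (Z Δ Y))) ⊆ (((W ∪ Y) ∪ X)ᶜ ∩ W)ᶜ.

Yes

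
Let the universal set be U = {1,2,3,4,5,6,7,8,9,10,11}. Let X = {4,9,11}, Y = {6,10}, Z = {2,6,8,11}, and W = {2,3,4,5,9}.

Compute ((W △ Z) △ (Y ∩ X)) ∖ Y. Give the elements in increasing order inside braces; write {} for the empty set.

{3,4,5,8,9,11}

W △ Z = {3,4,5,6,8,9,11}
Y ∩ X = {}
(W △ Z) △ (Y ∩ X) = {3,4,5,6,8,9,11}
((W △ Z) △ (Y ∩ X)) ∖ Y = {3,4,5,8,9,11}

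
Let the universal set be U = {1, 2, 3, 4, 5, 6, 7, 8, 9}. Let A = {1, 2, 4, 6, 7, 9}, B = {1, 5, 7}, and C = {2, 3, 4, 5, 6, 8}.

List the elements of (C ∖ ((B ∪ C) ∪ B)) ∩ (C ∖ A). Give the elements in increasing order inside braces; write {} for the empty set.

{}

B ∪ C = {1, 2, 3, 4, 5, 6, 7, 8}
(B ∪ C) ∪ B = {1, 2, 3, 4, 5, 6, 7, 8}
C ∖ ((B ∪ C) ∪ B) = {}
C ∖ A = {3, 5, 8}
(C ∖ ((B ∪ C) ∪ B)) ∩ (C ∖ A) = {}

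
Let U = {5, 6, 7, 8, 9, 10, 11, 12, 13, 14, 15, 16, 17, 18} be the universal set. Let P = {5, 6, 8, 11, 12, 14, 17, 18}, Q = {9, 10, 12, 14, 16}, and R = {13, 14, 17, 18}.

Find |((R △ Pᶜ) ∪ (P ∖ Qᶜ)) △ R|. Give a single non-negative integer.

Pᶜ = {7, 9, 10, 13, 15, 16}
R △ Pᶜ = {7, 9, 10, 14, 15, 16, 17, 18}
Qᶜ = {5, 6, 7, 8, 11, 13, 15, 17, 18}
P ∖ Qᶜ = {12, 14}
(R △ Pᶜ) ∪ (P ∖ Qᶜ) = {7, 9, 10, 12, 14, 15, 16, 17, 18}
((R △ Pᶜ) ∪ (P ∖ Qᶜ)) △ R = {7, 9, 10, 12, 13, 15, 16}
|((R △ Pᶜ) ∪ (P ∖ Qᶜ)) △ R| = 7

7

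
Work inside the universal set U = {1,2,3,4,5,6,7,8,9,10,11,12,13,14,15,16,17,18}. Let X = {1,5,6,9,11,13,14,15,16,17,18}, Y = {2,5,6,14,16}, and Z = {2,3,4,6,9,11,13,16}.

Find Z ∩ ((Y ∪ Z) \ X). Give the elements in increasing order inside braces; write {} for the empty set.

Y ∪ Z = {2,3,4,5,6,9,11,13,14,16}
(Y ∪ Z) \ X = {2,3,4}
Z ∩ ((Y ∪ Z) \ X) = {2,3,4}

{2,3,4}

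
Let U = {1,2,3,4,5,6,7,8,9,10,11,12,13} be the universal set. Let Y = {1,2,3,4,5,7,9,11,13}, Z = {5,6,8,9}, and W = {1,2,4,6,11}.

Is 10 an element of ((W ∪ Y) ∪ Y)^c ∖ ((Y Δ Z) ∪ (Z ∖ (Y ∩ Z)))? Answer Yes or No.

Yes

10 ∉ W and 10 ∉ Y, so 10 ∉ W ∪ Y
10 ∉ (W ∪ Y) and 10 ∉ Y, so 10 ∉ (W ∪ Y) ∪ Y
10 ∈ ((W ∪ Y) ∪ Y)^c since 10 ∉ ((W ∪ Y) ∪ Y)
10 ∉ Y and 10 ∉ Z, so 10 ∉ Y Δ Z
10 ∉ Y and 10 ∉ Z, so 10 ∉ Y ∩ Z
10 ∉ Z and 10 ∉ (Y ∩ Z), so 10 ∉ Z ∖ (Y ∩ Z)
10 ∉ (Y Δ Z) and 10 ∉ (Z ∖ (Y ∩ Z)), so 10 ∉ (Y Δ Z) ∪ (Z ∖ (Y ∩ Z))
10 ∈ ((W ∪ Y) ∪ Y)^c and 10 ∉ ((Y Δ Z) ∪ (Z ∖ (Y ∩ Z))), so 10 ∈ ((W ∪ Y) ∪ Y)^c ∖ ((Y Δ Z) ∪ (Z ∖ (Y ∩ Z)))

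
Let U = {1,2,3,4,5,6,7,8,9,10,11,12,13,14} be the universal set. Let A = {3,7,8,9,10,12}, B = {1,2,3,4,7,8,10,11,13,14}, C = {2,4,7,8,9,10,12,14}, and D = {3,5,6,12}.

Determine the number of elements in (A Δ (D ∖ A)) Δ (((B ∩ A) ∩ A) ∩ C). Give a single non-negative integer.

5

D ∖ A = {5,6}
A Δ (D ∖ A) = {3,5,6,7,8,9,10,12}
B ∩ A = {3,7,8,10}
(B ∩ A) ∩ A = {3,7,8,10}
((B ∩ A) ∩ A) ∩ C = {7,8,10}
(A Δ (D ∖ A)) Δ (((B ∩ A) ∩ A) ∩ C) = {3,5,6,9,12}
|(A Δ (D ∖ A)) Δ (((B ∩ A) ∩ A) ∩ C)| = 5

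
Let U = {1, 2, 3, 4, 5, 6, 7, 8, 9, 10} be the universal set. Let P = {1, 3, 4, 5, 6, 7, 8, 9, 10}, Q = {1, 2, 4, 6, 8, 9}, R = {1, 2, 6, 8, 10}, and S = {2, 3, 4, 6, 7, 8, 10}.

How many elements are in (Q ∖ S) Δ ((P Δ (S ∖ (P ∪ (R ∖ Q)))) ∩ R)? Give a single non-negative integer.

5

Q ∖ S = {1, 9}
R ∖ Q = {10}
P ∪ (R ∖ Q) = {1, 3, 4, 5, 6, 7, 8, 9, 10}
S ∖ (P ∪ (R ∖ Q)) = {2}
P Δ (S ∖ (P ∪ (R ∖ Q))) = {1, 2, 3, 4, 5, 6, 7, 8, 9, 10}
(P Δ (S ∖ (P ∪ (R ∖ Q)))) ∩ R = {1, 2, 6, 8, 10}
(Q ∖ S) Δ ((P Δ (S ∖ (P ∪ (R ∖ Q)))) ∩ R) = {2, 6, 8, 9, 10}
|(Q ∖ S) Δ ((P Δ (S ∖ (P ∪ (R ∖ Q)))) ∩ R)| = 5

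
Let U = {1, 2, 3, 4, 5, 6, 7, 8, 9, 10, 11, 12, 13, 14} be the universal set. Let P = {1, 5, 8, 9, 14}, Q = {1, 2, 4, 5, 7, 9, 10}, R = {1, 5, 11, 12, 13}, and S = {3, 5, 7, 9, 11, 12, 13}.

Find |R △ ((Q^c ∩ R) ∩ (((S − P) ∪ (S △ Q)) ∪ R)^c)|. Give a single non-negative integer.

Q^c = {3, 6, 8, 11, 12, 13, 14}
Q^c ∩ R = {11, 12, 13}
S − P = {3, 7, 11, 12, 13}
S △ Q = {1, 2, 3, 4, 10, 11, 12, 13}
(S − P) ∪ (S △ Q) = {1, 2, 3, 4, 7, 10, 11, 12, 13}
((S − P) ∪ (S △ Q)) ∪ R = {1, 2, 3, 4, 5, 7, 10, 11, 12, 13}
(((S − P) ∪ (S △ Q)) ∪ R)^c = {6, 8, 9, 14}
(Q^c ∩ R) ∩ (((S − P) ∪ (S △ Q)) ∪ R)^c = {}
R △ ((Q^c ∩ R) ∩ (((S − P) ∪ (S △ Q)) ∪ R)^c) = {1, 5, 11, 12, 13}
|R △ ((Q^c ∩ R) ∩ (((S − P) ∪ (S △ Q)) ∪ R)^c)| = 5

5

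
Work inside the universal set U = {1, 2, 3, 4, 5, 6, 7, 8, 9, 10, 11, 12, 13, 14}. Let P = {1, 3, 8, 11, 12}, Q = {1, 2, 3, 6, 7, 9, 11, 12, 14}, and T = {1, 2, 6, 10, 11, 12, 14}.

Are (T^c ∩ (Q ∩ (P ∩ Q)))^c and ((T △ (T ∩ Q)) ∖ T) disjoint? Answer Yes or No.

Yes

T^c = {3, 4, 5, 7, 8, 9, 13}
P ∩ Q = {1, 3, 11, 12}
Q ∩ (P ∩ Q) = {1, 3, 11, 12}
T^c ∩ (Q ∩ (P ∩ Q)) = {3}
(T^c ∩ (Q ∩ (P ∩ Q)))^c = {1, 2, 4, 5, 6, 7, 8, 9, 10, 11, 12, 13, 14}
T ∩ Q = {1, 2, 6, 11, 12, 14}
T △ (T ∩ Q) = {10}
(T △ (T ∩ Q)) ∖ T = {}
{1, 2, 4, 5, 6, 7, 8, 9, 10, 11, 12, 13, 14} and {} share no elements.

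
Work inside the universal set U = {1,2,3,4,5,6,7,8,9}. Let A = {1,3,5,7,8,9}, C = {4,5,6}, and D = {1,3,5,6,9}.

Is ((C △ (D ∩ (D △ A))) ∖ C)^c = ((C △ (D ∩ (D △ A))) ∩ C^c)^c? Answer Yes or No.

Yes

D △ A = {6,7,8}
D ∩ (D △ A) = {6}
C △ (D ∩ (D △ A)) = {4,5}
(C △ (D ∩ (D △ A))) ∖ C = {}
((C △ (D ∩ (D △ A))) ∖ C)^c = {1,2,3,4,5,6,7,8,9}
C^c = {1,2,3,7,8,9}
(C △ (D ∩ (D △ A))) ∩ C^c = {}
((C △ (D ∩ (D △ A))) ∩ C^c)^c = {1,2,3,4,5,6,7,8,9}
Both equal {1,2,3,4,5,6,7,8,9}, so ((C △ (D ∩ (D △ A))) ∖ C)^c = ((C △ (D ∩ (D △ A))) ∩ C^c)^c.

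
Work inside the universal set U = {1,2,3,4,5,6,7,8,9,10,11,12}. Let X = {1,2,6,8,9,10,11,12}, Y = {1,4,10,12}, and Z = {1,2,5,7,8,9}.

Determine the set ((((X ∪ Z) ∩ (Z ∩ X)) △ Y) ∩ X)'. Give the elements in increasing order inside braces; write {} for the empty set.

{1,3,4,5,6,7,11}

X ∪ Z = {1,2,5,6,7,8,9,10,11,12}
Z ∩ X = {1,2,8,9}
(X ∪ Z) ∩ (Z ∩ X) = {1,2,8,9}
((X ∪ Z) ∩ (Z ∩ X)) △ Y = {2,4,8,9,10,12}
(((X ∪ Z) ∩ (Z ∩ X)) △ Y) ∩ X = {2,8,9,10,12}
((((X ∪ Z) ∩ (Z ∩ X)) △ Y) ∩ X)' = {1,3,4,5,6,7,11}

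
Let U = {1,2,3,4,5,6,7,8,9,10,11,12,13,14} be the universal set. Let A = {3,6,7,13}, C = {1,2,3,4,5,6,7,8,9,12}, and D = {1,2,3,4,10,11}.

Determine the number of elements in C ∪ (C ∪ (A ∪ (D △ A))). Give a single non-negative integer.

13

D △ A = {1,2,4,6,7,10,11,13}
A ∪ (D △ A) = {1,2,3,4,6,7,10,11,13}
C ∪ (A ∪ (D △ A)) = {1,2,3,4,5,6,7,8,9,10,11,12,13}
C ∪ (C ∪ (A ∪ (D △ A))) = {1,2,3,4,5,6,7,8,9,10,11,12,13}
|C ∪ (C ∪ (A ∪ (D △ A)))| = 13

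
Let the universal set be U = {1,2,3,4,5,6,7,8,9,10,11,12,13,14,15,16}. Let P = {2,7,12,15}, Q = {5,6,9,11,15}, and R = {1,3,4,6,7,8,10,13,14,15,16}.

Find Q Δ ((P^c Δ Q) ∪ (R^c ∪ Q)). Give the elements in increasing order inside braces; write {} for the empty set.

{1,2,3,4,8,10,12,13,14,16}

P^c = {1,3,4,5,6,8,9,10,11,13,14,16}
P^c Δ Q = {1,3,4,8,10,13,14,15,16}
R^c = {2,5,9,11,12}
R^c ∪ Q = {2,5,6,9,11,12,15}
(P^c Δ Q) ∪ (R^c ∪ Q) = {1,2,3,4,5,6,8,9,10,11,12,13,14,15,16}
Q Δ ((P^c Δ Q) ∪ (R^c ∪ Q)) = {1,2,3,4,8,10,12,13,14,16}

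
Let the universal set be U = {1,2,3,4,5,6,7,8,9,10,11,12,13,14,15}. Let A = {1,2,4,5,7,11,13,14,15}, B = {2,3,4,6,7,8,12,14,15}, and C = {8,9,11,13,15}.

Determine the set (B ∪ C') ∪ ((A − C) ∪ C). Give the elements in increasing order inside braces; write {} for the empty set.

C' = {1,2,3,4,5,6,7,10,12,14}
B ∪ C' = {1,2,3,4,5,6,7,8,10,12,14,15}
A − C = {1,2,4,5,7,14}
(A − C) ∪ C = {1,2,4,5,7,8,9,11,13,14,15}
(B ∪ C') ∪ ((A − C) ∪ C) = {1,2,3,4,5,6,7,8,9,10,11,12,13,14,15}

{1,2,3,4,5,6,7,8,9,10,11,12,13,14,15}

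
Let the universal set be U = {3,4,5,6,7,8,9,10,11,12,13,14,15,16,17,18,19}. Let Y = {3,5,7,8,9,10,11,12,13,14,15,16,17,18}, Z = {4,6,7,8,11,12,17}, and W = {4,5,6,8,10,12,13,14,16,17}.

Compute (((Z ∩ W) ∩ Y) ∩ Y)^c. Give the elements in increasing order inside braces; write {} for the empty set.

Z ∩ W = {4,6,8,12,17}
(Z ∩ W) ∩ Y = {8,12,17}
((Z ∩ W) ∩ Y) ∩ Y = {8,12,17}
(((Z ∩ W) ∩ Y) ∩ Y)^c = {3,4,5,6,7,9,10,11,13,14,15,16,18,19}

{3,4,5,6,7,9,10,11,13,14,15,16,18,19}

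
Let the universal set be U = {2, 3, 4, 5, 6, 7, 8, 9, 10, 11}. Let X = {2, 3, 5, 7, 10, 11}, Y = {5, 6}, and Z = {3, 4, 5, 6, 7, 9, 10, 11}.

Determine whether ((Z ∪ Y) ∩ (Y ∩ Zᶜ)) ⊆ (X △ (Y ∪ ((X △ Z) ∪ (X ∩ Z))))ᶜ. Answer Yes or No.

Yes

Z ∪ Y = {3, 4, 5, 6, 7, 9, 10, 11}
Zᶜ = {2, 8}
Y ∩ Zᶜ = {}
(Z ∪ Y) ∩ (Y ∩ Zᶜ) = {}
X △ Z = {2, 4, 6, 9}
X ∩ Z = {3, 5, 7, 10, 11}
(X △ Z) ∪ (X ∩ Z) = {2, 3, 4, 5, 6, 7, 9, 10, 11}
Y ∪ ((X △ Z) ∪ (X ∩ Z)) = {2, 3, 4, 5, 6, 7, 9, 10, 11}
X △ (Y ∪ ((X △ Z) ∪ (X ∩ Z))) = {4, 6, 9}
(X △ (Y ∪ ((X △ Z) ∪ (X ∩ Z))))ᶜ = {2, 3, 5, 7, 8, 10, 11}
Every element of {} is in {2, 3, 5, 7, 8, 10, 11}, so (Z ∪ Y) ∩ (Y ∩ Zᶜ) ⊆ (X △ (Y ∪ ((X △ Z) ∪ (X ∩ Z))))ᶜ.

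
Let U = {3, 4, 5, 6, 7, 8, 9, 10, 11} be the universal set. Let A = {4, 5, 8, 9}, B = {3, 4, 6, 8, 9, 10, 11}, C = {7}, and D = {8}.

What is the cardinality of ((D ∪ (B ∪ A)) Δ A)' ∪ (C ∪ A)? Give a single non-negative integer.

5

B ∪ A = {3, 4, 5, 6, 8, 9, 10, 11}
D ∪ (B ∪ A) = {3, 4, 5, 6, 8, 9, 10, 11}
(D ∪ (B ∪ A)) Δ A = {3, 6, 10, 11}
((D ∪ (B ∪ A)) Δ A)' = {4, 5, 7, 8, 9}
C ∪ A = {4, 5, 7, 8, 9}
((D ∪ (B ∪ A)) Δ A)' ∪ (C ∪ A) = {4, 5, 7, 8, 9}
|((D ∪ (B ∪ A)) Δ A)' ∪ (C ∪ A)| = 5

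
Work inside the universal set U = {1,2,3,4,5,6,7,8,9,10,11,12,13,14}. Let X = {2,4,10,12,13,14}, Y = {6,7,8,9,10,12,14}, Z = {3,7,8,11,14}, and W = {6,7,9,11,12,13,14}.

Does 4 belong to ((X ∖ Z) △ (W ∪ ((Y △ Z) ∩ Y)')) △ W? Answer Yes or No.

No

4 ∈ X and 4 ∉ Z, so 4 ∈ X ∖ Z
4 ∉ Y and 4 ∉ Z, so 4 ∉ Y △ Z
4 ∉ (Y △ Z) and 4 ∉ Y, so 4 ∉ (Y △ Z) ∩ Y
4 ∈ ((Y △ Z) ∩ Y)' since 4 ∉ ((Y △ Z) ∩ Y)
4 ∉ W and 4 ∈ ((Y △ Z) ∩ Y)', so 4 ∈ W ∪ ((Y △ Z) ∩ Y)'
4 ∈ (X ∖ Z) and 4 ∈ (W ∪ ((Y △ Z) ∩ Y)'), so 4 ∉ (X ∖ Z) △ (W ∪ ((Y △ Z) ∩ Y)')
4 ∉ ((X ∖ Z) △ (W ∪ ((Y △ Z) ∩ Y)')) and 4 ∉ W, so 4 ∉ ((X ∖ Z) △ (W ∪ ((Y △ Z) ∩ Y)')) △ W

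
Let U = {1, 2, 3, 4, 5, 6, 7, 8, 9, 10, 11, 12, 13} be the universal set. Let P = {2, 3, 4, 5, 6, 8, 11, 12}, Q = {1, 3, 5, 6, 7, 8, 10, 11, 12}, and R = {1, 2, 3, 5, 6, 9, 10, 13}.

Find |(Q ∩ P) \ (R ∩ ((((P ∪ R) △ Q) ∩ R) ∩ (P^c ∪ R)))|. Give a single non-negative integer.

6

Q ∩ P = {3, 5, 6, 8, 11, 12}
P ∪ R = {1, 2, 3, 4, 5, 6, 8, 9, 10, 11, 12, 13}
(P ∪ R) △ Q = {2, 4, 7, 9, 13}
((P ∪ R) △ Q) ∩ R = {2, 9, 13}
P^c = {1, 7, 9, 10, 13}
P^c ∪ R = {1, 2, 3, 5, 6, 7, 9, 10, 13}
(((P ∪ R) △ Q) ∩ R) ∩ (P^c ∪ R) = {2, 9, 13}
R ∩ ((((P ∪ R) △ Q) ∩ R) ∩ (P^c ∪ R)) = {2, 9, 13}
(Q ∩ P) \ (R ∩ ((((P ∪ R) △ Q) ∩ R) ∩ (P^c ∪ R))) = {3, 5, 6, 8, 11, 12}
|(Q ∩ P) \ (R ∩ ((((P ∪ R) △ Q) ∩ R) ∩ (P^c ∪ R)))| = 6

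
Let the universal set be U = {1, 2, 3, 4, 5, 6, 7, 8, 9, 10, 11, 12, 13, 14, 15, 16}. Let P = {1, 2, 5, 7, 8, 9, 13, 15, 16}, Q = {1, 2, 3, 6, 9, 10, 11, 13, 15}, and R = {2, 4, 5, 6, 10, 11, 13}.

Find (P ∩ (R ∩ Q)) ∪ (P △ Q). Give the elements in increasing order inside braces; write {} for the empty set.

{2, 3, 5, 6, 7, 8, 10, 11, 13, 16}

R ∩ Q = {2, 6, 10, 11, 13}
P ∩ (R ∩ Q) = {2, 13}
P △ Q = {3, 5, 6, 7, 8, 10, 11, 16}
(P ∩ (R ∩ Q)) ∪ (P △ Q) = {2, 3, 5, 6, 7, 8, 10, 11, 13, 16}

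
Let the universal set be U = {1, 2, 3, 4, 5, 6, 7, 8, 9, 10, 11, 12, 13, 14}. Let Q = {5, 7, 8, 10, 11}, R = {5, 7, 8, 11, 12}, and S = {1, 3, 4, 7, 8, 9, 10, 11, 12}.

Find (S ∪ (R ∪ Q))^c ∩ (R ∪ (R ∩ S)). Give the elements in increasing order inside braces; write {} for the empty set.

{}

R ∪ Q = {5, 7, 8, 10, 11, 12}
S ∪ (R ∪ Q) = {1, 3, 4, 5, 7, 8, 9, 10, 11, 12}
(S ∪ (R ∪ Q))^c = {2, 6, 13, 14}
R ∩ S = {7, 8, 11, 12}
R ∪ (R ∩ S) = {5, 7, 8, 11, 12}
(S ∪ (R ∪ Q))^c ∩ (R ∪ (R ∩ S)) = {}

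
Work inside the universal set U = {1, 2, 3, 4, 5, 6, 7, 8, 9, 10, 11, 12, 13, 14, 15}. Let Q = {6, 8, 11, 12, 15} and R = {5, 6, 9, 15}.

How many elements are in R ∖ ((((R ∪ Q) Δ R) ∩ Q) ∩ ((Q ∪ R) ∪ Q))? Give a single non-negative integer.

R ∪ Q = {5, 6, 8, 9, 11, 12, 15}
(R ∪ Q) Δ R = {8, 11, 12}
((R ∪ Q) Δ R) ∩ Q = {8, 11, 12}
Q ∪ R = {5, 6, 8, 9, 11, 12, 15}
(Q ∪ R) ∪ Q = {5, 6, 8, 9, 11, 12, 15}
(((R ∪ Q) Δ R) ∩ Q) ∩ ((Q ∪ R) ∪ Q) = {8, 11, 12}
R ∖ ((((R ∪ Q) Δ R) ∩ Q) ∩ ((Q ∪ R) ∪ Q)) = {5, 6, 9, 15}
|R ∖ ((((R ∪ Q) Δ R) ∩ Q) ∩ ((Q ∪ R) ∪ Q))| = 4

4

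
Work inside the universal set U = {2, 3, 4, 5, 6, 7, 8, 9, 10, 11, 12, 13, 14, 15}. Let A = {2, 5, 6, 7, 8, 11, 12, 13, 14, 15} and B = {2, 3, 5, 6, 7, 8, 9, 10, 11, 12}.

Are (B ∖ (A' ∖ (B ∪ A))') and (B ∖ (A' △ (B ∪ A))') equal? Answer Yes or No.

A' = {3, 4, 9, 10}
B ∪ A = {2, 3, 5, 6, 7, 8, 9, 10, 11, 12, 13, 14, 15}
A' ∖ (B ∪ A) = {4}
(A' ∖ (B ∪ A))' = {2, 3, 5, 6, 7, 8, 9, 10, 11, 12, 13, 14, 15}
B ∖ (A' ∖ (B ∪ A))' = {}
A' △ (B ∪ A) = {2, 4, 5, 6, 7, 8, 11, 12, 13, 14, 15}
(A' △ (B ∪ A))' = {3, 9, 10}
B ∖ (A' △ (B ∪ A))' = {2, 5, 6, 7, 8, 11, 12}
2 ∈ B ∖ (A' △ (B ∪ A))' but 2 ∉ B ∖ (A' ∖ (B ∪ A))', so they differ.

No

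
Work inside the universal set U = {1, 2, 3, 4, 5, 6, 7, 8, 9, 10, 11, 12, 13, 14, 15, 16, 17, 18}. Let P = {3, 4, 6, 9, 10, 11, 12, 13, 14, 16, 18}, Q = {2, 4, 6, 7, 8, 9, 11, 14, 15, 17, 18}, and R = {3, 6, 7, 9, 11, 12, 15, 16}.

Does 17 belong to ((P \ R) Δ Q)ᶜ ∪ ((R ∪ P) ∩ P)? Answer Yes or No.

17 ∉ P and 17 ∉ R, so 17 ∉ P \ R
17 ∉ (P \ R) and 17 ∈ Q, so 17 ∈ (P \ R) Δ Q
17 ∉ ((P \ R) Δ Q)ᶜ since 17 ∈ ((P \ R) Δ Q)
17 ∉ R and 17 ∉ P, so 17 ∉ R ∪ P
17 ∉ (R ∪ P) and 17 ∉ P, so 17 ∉ (R ∪ P) ∩ P
17 ∉ ((P \ R) Δ Q)ᶜ and 17 ∉ ((R ∪ P) ∩ P), so 17 ∉ ((P \ R) Δ Q)ᶜ ∪ ((R ∪ P) ∩ P)

No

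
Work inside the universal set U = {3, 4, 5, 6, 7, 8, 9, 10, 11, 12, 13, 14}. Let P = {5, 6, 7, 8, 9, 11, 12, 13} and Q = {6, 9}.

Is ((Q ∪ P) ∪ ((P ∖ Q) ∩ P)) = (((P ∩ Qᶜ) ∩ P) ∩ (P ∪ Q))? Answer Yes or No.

No

Q ∪ P = {5, 6, 7, 8, 9, 11, 12, 13}
P ∖ Q = {5, 7, 8, 11, 12, 13}
(P ∖ Q) ∩ P = {5, 7, 8, 11, 12, 13}
(Q ∪ P) ∪ ((P ∖ Q) ∩ P) = {5, 6, 7, 8, 9, 11, 12, 13}
Qᶜ = {3, 4, 5, 7, 8, 10, 11, 12, 13, 14}
P ∩ Qᶜ = {5, 7, 8, 11, 12, 13}
(P ∩ Qᶜ) ∩ P = {5, 7, 8, 11, 12, 13}
P ∪ Q = {5, 6, 7, 8, 9, 11, 12, 13}
((P ∩ Qᶜ) ∩ P) ∩ (P ∪ Q) = {5, 7, 8, 11, 12, 13}
6 ∈ (Q ∪ P) ∪ ((P ∖ Q) ∩ P) but 6 ∉ ((P ∩ Qᶜ) ∩ P) ∩ (P ∪ Q), so they differ.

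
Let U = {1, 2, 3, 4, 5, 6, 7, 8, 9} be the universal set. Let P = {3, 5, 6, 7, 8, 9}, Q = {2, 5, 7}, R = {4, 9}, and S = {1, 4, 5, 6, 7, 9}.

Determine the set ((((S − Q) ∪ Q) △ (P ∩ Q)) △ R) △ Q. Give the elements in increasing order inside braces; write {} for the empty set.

S − Q = {1, 4, 6, 9}
(S − Q) ∪ Q = {1, 2, 4, 5, 6, 7, 9}
P ∩ Q = {5, 7}
((S − Q) ∪ Q) △ (P ∩ Q) = {1, 2, 4, 6, 9}
(((S − Q) ∪ Q) △ (P ∩ Q)) △ R = {1, 2, 6}
((((S − Q) ∪ Q) △ (P ∩ Q)) △ R) △ Q = {1, 5, 6, 7}

{1, 5, 6, 7}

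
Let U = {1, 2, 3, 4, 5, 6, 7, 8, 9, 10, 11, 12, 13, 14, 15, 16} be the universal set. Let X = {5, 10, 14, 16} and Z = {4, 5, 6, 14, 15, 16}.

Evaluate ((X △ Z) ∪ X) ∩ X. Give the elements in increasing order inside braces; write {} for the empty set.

{5, 10, 14, 16}

X △ Z = {4, 6, 10, 15}
(X △ Z) ∪ X = {4, 5, 6, 10, 14, 15, 16}
((X △ Z) ∪ X) ∩ X = {5, 10, 14, 16}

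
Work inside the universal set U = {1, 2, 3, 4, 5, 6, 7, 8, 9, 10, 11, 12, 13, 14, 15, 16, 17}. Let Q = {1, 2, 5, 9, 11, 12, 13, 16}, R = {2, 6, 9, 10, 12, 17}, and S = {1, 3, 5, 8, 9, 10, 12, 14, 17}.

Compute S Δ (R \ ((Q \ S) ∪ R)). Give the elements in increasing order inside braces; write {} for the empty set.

{1, 3, 5, 8, 9, 10, 12, 14, 17}

Q \ S = {2, 11, 13, 16}
(Q \ S) ∪ R = {2, 6, 9, 10, 11, 12, 13, 16, 17}
R \ ((Q \ S) ∪ R) = {}
S Δ (R \ ((Q \ S) ∪ R)) = {1, 3, 5, 8, 9, 10, 12, 14, 17}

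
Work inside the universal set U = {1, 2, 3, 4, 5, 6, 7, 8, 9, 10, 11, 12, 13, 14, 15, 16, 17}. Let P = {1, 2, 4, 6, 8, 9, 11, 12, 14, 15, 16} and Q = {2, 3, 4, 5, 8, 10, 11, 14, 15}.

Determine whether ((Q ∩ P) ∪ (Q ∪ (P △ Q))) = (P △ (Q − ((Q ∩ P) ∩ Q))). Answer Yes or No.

Q ∩ P = {2, 4, 8, 11, 14, 15}
P △ Q = {1, 3, 5, 6, 9, 10, 12, 16}
Q ∪ (P △ Q) = {1, 2, 3, 4, 5, 6, 8, 9, 10, 11, 12, 14, 15, 16}
(Q ∩ P) ∪ (Q ∪ (P △ Q)) = {1, 2, 3, 4, 5, 6, 8, 9, 10, 11, 12, 14, 15, 16}
(Q ∩ P) ∩ Q = {2, 4, 8, 11, 14, 15}
Q − ((Q ∩ P) ∩ Q) = {3, 5, 10}
P △ (Q − ((Q ∩ P) ∩ Q)) = {1, 2, 3, 4, 5, 6, 8, 9, 10, 11, 12, 14, 15, 16}
Both equal {1, 2, 3, 4, 5, 6, 8, 9, 10, 11, 12, 14, 15, 16}, so (Q ∩ P) ∪ (Q ∪ (P △ Q)) = P △ (Q − ((Q ∩ P) ∩ Q)).

Yes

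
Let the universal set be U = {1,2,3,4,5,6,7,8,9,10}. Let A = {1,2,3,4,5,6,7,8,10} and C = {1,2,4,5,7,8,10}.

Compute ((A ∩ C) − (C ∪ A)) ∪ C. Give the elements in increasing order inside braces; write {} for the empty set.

{1,2,4,5,7,8,10}

A ∩ C = {1,2,4,5,7,8,10}
C ∪ A = {1,2,3,4,5,6,7,8,10}
(A ∩ C) − (C ∪ A) = {}
((A ∩ C) − (C ∪ A)) ∪ C = {1,2,4,5,7,8,10}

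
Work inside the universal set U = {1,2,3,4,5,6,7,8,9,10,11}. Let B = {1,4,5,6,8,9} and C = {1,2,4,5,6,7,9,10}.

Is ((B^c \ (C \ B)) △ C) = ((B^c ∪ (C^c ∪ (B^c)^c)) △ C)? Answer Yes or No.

B^c = {2,3,7,10,11}
C \ B = {2,7,10}
B^c \ (C \ B) = {3,11}
(B^c \ (C \ B)) △ C = {1,2,3,4,5,6,7,9,10,11}
C^c = {3,8,11}
(B^c)^c = {1,4,5,6,8,9}
C^c ∪ (B^c)^c = {1,3,4,5,6,8,9,11}
B^c ∪ (C^c ∪ (B^c)^c) = {1,2,3,4,5,6,7,8,9,10,11}
(B^c ∪ (C^c ∪ (B^c)^c)) △ C = {3,8,11}
1 ∈ (B^c \ (C \ B)) △ C but 1 ∉ (B^c ∪ (C^c ∪ (B^c)^c)) △ C, so they differ.

No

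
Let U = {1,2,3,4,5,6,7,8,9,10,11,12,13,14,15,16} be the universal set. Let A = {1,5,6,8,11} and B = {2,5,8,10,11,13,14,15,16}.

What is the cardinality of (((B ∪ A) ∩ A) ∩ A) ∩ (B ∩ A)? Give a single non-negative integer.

B ∪ A = {1,2,5,6,8,10,11,13,14,15,16}
(B ∪ A) ∩ A = {1,5,6,8,11}
((B ∪ A) ∩ A) ∩ A = {1,5,6,8,11}
B ∩ A = {5,8,11}
(((B ∪ A) ∩ A) ∩ A) ∩ (B ∩ A) = {5,8,11}
|(((B ∪ A) ∩ A) ∩ A) ∩ (B ∩ A)| = 3

3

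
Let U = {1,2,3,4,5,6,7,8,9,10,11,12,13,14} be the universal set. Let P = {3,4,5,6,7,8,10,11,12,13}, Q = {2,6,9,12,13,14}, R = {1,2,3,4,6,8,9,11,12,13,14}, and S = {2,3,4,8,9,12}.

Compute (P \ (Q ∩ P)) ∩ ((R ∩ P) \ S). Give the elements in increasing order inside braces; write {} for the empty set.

Q ∩ P = {6,12,13}
P \ (Q ∩ P) = {3,4,5,7,8,10,11}
R ∩ P = {3,4,6,8,11,12,13}
(R ∩ P) \ S = {6,11,13}
(P \ (Q ∩ P)) ∩ ((R ∩ P) \ S) = {11}

{11}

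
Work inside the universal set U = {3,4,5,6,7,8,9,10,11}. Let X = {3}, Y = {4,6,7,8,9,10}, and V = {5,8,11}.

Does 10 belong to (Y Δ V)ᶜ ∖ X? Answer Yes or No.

10 ∈ Y and 10 ∉ V, so 10 ∈ Y Δ V
10 ∉ (Y Δ V)ᶜ since 10 ∈ (Y Δ V)
10 ∉ (Y Δ V)ᶜ and 10 ∉ X, so 10 ∉ (Y Δ V)ᶜ ∖ X

No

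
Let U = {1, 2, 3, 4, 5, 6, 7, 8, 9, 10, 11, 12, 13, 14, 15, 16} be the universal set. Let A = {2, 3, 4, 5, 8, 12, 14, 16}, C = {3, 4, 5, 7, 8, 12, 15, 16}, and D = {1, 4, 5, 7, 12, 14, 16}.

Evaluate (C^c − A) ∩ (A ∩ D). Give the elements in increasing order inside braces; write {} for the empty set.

{}

C^c = {1, 2, 6, 9, 10, 11, 13, 14}
C^c − A = {1, 6, 9, 10, 11, 13}
A ∩ D = {4, 5, 12, 14, 16}
(C^c − A) ∩ (A ∩ D) = {}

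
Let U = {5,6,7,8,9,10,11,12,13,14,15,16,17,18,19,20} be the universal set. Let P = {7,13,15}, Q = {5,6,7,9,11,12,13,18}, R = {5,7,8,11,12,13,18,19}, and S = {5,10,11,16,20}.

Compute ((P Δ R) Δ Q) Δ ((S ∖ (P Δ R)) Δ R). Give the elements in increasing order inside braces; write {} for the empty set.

{5,6,9,10,11,12,15,16,18,20}

P Δ R = {5,8,11,12,15,18,19}
(P Δ R) Δ Q = {6,7,8,9,13,15,19}
S ∖ (P Δ R) = {10,16,20}
(S ∖ (P Δ R)) Δ R = {5,7,8,10,11,12,13,16,18,19,20}
((P Δ R) Δ Q) Δ ((S ∖ (P Δ R)) Δ R) = {5,6,9,10,11,12,15,16,18,20}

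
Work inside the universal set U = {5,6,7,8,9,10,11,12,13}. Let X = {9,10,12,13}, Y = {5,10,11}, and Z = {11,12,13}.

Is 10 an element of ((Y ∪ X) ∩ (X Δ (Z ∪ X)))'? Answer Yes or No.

Yes

10 ∈ Y and 10 ∈ X, so 10 ∈ Y ∪ X
10 ∉ Z and 10 ∈ X, so 10 ∈ Z ∪ X
10 ∈ X and 10 ∈ (Z ∪ X), so 10 ∉ X Δ (Z ∪ X)
10 ∈ (Y ∪ X) and 10 ∉ (X Δ (Z ∪ X)), so 10 ∉ (Y ∪ X) ∩ (X Δ (Z ∪ X))
10 ∈ ((Y ∪ X) ∩ (X Δ (Z ∪ X)))' since 10 ∉ ((Y ∪ X) ∩ (X Δ (Z ∪ X)))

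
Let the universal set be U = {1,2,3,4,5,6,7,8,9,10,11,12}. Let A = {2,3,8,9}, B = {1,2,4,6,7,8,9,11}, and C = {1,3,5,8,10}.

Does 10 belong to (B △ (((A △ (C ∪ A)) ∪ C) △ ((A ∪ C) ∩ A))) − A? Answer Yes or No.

Yes

10 ∈ C and 10 ∉ A, so 10 ∈ C ∪ A
10 ∉ A and 10 ∈ (C ∪ A), so 10 ∈ A △ (C ∪ A)
10 ∈ (A △ (C ∪ A)) and 10 ∈ C, so 10 ∈ (A △ (C ∪ A)) ∪ C
10 ∉ A and 10 ∈ C, so 10 ∈ A ∪ C
10 ∈ (A ∪ C) and 10 ∉ A, so 10 ∉ (A ∪ C) ∩ A
10 ∈ ((A △ (C ∪ A)) ∪ C) and 10 ∉ ((A ∪ C) ∩ A), so 10 ∈ ((A △ (C ∪ A)) ∪ C) △ ((A ∪ C) ∩ A)
10 ∉ B and 10 ∈ (((A △ (C ∪ A)) ∪ C) △ ((A ∪ C) ∩ A)), so 10 ∈ B △ (((A △ (C ∪ A)) ∪ C) △ ((A ∪ C) ∩ A))
10 ∈ (B △ (((A △ (C ∪ A)) ∪ C) △ ((A ∪ C) ∩ A))) and 10 ∉ A, so 10 ∈ (B △ (((A △ (C ∪ A)) ∪ C) △ ((A ∪ C) ∩ A))) − A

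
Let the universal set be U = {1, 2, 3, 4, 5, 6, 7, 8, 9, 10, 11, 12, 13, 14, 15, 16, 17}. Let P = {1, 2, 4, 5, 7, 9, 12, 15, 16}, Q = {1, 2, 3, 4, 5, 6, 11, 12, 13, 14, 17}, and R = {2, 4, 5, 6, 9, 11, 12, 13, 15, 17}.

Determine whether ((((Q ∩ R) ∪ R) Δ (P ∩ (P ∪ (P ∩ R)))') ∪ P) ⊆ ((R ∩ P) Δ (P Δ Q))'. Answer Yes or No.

No

Q ∩ R = {2, 4, 5, 6, 11, 12, 13, 17}
(Q ∩ R) ∪ R = {2, 4, 5, 6, 9, 11, 12, 13, 15, 17}
P ∩ R = {2, 4, 5, 9, 12, 15}
P ∪ (P ∩ R) = {1, 2, 4, 5, 7, 9, 12, 15, 16}
P ∩ (P ∪ (P ∩ R)) = {1, 2, 4, 5, 7, 9, 12, 15, 16}
(P ∩ (P ∪ (P ∩ R)))' = {3, 6, 8, 10, 11, 13, 14, 17}
((Q ∩ R) ∪ R) Δ (P ∩ (P ∪ (P ∩ R)))' = {2, 3, 4, 5, 8, 9, 10, 12, 14, 15}
(((Q ∩ R) ∪ R) Δ (P ∩ (P ∪ (P ∩ R)))') ∪ P = {1, 2, 3, 4, 5, 7, 8, 9, 10, 12, 14, 15, 16}
R ∩ P = {2, 4, 5, 9, 12, 15}
P Δ Q = {3, 6, 7, 9, 11, 13, 14, 15, 16, 17}
(R ∩ P) Δ (P Δ Q) = {2, 3, 4, 5, 6, 7, 11, 12, 13, 14, 16, 17}
((R ∩ P) Δ (P Δ Q))' = {1, 8, 9, 10, 15}
2 ∈ (((Q ∩ R) ∪ R) Δ (P ∩ (P ∪ (P ∩ R)))') ∪ P but 2 ∉ ((R ∩ P) Δ (P Δ Q))', so the inclusion fails.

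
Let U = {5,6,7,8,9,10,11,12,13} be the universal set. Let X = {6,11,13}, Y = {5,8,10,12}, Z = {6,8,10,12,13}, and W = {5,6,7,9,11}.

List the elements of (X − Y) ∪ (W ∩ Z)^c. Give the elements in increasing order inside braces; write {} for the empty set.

X − Y = {6,11,13}
W ∩ Z = {6}
(W ∩ Z)^c = {5,7,8,9,10,11,12,13}
(X − Y) ∪ (W ∩ Z)^c = {5,6,7,8,9,10,11,12,13}

{5,6,7,8,9,10,11,12,13}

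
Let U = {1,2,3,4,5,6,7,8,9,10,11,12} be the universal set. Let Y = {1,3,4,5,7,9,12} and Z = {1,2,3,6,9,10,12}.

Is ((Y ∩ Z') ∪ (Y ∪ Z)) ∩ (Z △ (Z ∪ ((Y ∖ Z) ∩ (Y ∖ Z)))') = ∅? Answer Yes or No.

No

Z' = {4,5,7,8,11}
Y ∩ Z' = {4,5,7}
Y ∪ Z = {1,2,3,4,5,6,7,9,10,12}
(Y ∩ Z') ∪ (Y ∪ Z) = {1,2,3,4,5,6,7,9,10,12}
Y ∖ Z = {4,5,7}
(Y ∖ Z) ∩ (Y ∖ Z) = {4,5,7}
Z ∪ ((Y ∖ Z) ∩ (Y ∖ Z)) = {1,2,3,4,5,6,7,9,10,12}
(Z ∪ ((Y ∖ Z) ∩ (Y ∖ Z)))' = {8,11}
Z △ (Z ∪ ((Y ∖ Z) ∩ (Y ∖ Z)))' = {1,2,3,6,8,9,10,11,12}
1 lies in both, so they are not disjoint.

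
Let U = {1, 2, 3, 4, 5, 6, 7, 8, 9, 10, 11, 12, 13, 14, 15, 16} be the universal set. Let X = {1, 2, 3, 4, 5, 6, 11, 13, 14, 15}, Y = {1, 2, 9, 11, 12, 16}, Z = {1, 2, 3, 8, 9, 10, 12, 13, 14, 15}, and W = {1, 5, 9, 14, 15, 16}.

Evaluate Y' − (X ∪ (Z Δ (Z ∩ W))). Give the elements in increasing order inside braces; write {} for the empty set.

{7}

Y' = {3, 4, 5, 6, 7, 8, 10, 13, 14, 15}
Z ∩ W = {1, 9, 14, 15}
Z Δ (Z ∩ W) = {2, 3, 8, 10, 12, 13}
X ∪ (Z Δ (Z ∩ W)) = {1, 2, 3, 4, 5, 6, 8, 10, 11, 12, 13, 14, 15}
Y' − (X ∪ (Z Δ (Z ∩ W))) = {7}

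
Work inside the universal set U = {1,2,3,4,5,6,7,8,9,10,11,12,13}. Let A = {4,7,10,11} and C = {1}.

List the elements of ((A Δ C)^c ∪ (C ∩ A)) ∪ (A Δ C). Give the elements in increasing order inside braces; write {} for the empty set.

{1,2,3,4,5,6,7,8,9,10,11,12,13}

A Δ C = {1,4,7,10,11}
(A Δ C)^c = {2,3,5,6,8,9,12,13}
C ∩ A = {}
(A Δ C)^c ∪ (C ∩ A) = {2,3,5,6,8,9,12,13}
((A Δ C)^c ∪ (C ∩ A)) ∪ (A Δ C) = {1,2,3,4,5,6,7,8,9,10,11,12,13}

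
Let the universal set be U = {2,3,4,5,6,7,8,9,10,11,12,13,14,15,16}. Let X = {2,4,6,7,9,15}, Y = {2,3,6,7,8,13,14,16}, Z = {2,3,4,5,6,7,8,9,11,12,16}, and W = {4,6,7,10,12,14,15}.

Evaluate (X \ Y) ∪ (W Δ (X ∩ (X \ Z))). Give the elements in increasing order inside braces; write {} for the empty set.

{4,6,7,9,10,12,14,15}

X \ Y = {4,9,15}
X \ Z = {15}
X ∩ (X \ Z) = {15}
W Δ (X ∩ (X \ Z)) = {4,6,7,10,12,14}
(X \ Y) ∪ (W Δ (X ∩ (X \ Z))) = {4,6,7,9,10,12,14,15}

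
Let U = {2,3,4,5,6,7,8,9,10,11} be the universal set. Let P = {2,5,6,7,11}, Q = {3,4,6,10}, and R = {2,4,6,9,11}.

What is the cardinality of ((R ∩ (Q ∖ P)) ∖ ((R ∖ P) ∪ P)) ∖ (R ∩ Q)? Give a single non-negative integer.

0

Q ∖ P = {3,4,10}
R ∩ (Q ∖ P) = {4}
R ∖ P = {4,9}
(R ∖ P) ∪ P = {2,4,5,6,7,9,11}
(R ∩ (Q ∖ P)) ∖ ((R ∖ P) ∪ P) = {}
R ∩ Q = {4,6}
((R ∩ (Q ∖ P)) ∖ ((R ∖ P) ∪ P)) ∖ (R ∩ Q) = {}
|((R ∩ (Q ∖ P)) ∖ ((R ∖ P) ∪ P)) ∖ (R ∩ Q)| = 0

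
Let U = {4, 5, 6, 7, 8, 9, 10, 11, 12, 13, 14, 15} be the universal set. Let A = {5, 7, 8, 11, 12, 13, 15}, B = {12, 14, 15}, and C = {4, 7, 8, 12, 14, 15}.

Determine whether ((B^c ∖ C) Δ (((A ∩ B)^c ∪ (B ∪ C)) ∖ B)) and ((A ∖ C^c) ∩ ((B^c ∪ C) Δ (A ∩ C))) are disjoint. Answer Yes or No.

B^c = {4, 5, 6, 7, 8, 9, 10, 11, 13}
B^c ∖ C = {5, 6, 9, 10, 11, 13}
A ∩ B = {12, 15}
(A ∩ B)^c = {4, 5, 6, 7, 8, 9, 10, 11, 13, 14}
B ∪ C = {4, 7, 8, 12, 14, 15}
(A ∩ B)^c ∪ (B ∪ C) = {4, 5, 6, 7, 8, 9, 10, 11, 12, 13, 14, 15}
((A ∩ B)^c ∪ (B ∪ C)) ∖ B = {4, 5, 6, 7, 8, 9, 10, 11, 13}
(B^c ∖ C) Δ (((A ∩ B)^c ∪ (B ∪ C)) ∖ B) = {4, 7, 8}
C^c = {5, 6, 9, 10, 11, 13}
A ∖ C^c = {7, 8, 12, 15}
B^c ∪ C = {4, 5, 6, 7, 8, 9, 10, 11, 12, 13, 14, 15}
A ∩ C = {7, 8, 12, 15}
(B^c ∪ C) Δ (A ∩ C) = {4, 5, 6, 9, 10, 11, 13, 14}
(A ∖ C^c) ∩ ((B^c ∪ C) Δ (A ∩ C)) = {}
{4, 7, 8} and {} share no elements.

Yes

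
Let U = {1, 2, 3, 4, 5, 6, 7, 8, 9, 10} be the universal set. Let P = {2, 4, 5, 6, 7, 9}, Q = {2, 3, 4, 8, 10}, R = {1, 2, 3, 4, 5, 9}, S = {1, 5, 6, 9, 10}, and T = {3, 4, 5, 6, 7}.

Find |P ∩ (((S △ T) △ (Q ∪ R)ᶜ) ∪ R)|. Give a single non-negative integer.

S △ T = {1, 3, 4, 7, 9, 10}
Q ∪ R = {1, 2, 3, 4, 5, 8, 9, 10}
(Q ∪ R)ᶜ = {6, 7}
(S △ T) △ (Q ∪ R)ᶜ = {1, 3, 4, 6, 9, 10}
((S △ T) △ (Q ∪ R)ᶜ) ∪ R = {1, 2, 3, 4, 5, 6, 9, 10}
P ∩ (((S △ T) △ (Q ∪ R)ᶜ) ∪ R) = {2, 4, 5, 6, 9}
|P ∩ (((S △ T) △ (Q ∪ R)ᶜ) ∪ R)| = 5

5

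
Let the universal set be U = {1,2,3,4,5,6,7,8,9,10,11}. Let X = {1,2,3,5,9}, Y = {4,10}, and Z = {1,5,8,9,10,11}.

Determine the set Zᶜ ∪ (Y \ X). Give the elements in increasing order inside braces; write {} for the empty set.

Zᶜ = {2,3,4,6,7}
Y \ X = {4,10}
Zᶜ ∪ (Y \ X) = {2,3,4,6,7,10}

{2,3,4,6,7,10}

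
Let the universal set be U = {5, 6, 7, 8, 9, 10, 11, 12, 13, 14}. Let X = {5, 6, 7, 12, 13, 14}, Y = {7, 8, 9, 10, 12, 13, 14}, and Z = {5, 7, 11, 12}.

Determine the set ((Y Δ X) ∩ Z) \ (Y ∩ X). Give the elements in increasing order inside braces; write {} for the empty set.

{5}

Y Δ X = {5, 6, 8, 9, 10}
(Y Δ X) ∩ Z = {5}
Y ∩ X = {7, 12, 13, 14}
((Y Δ X) ∩ Z) \ (Y ∩ X) = {5}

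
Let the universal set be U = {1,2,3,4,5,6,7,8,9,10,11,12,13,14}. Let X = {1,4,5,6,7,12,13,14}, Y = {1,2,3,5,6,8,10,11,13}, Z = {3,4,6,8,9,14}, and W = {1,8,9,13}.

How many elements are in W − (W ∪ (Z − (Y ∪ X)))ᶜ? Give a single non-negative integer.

4

Y ∪ X = {1,2,3,4,5,6,7,8,10,11,12,13,14}
Z − (Y ∪ X) = {9}
W ∪ (Z − (Y ∪ X)) = {1,8,9,13}
(W ∪ (Z − (Y ∪ X)))ᶜ = {2,3,4,5,6,7,10,11,12,14}
W − (W ∪ (Z − (Y ∪ X)))ᶜ = {1,8,9,13}
|W − (W ∪ (Z − (Y ∪ X)))ᶜ| = 4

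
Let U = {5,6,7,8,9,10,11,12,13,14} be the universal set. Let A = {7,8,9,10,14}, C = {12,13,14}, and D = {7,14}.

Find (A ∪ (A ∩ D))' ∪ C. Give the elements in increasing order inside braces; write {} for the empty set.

A ∩ D = {7,14}
A ∪ (A ∩ D) = {7,8,9,10,14}
(A ∪ (A ∩ D))' = {5,6,11,12,13}
(A ∪ (A ∩ D))' ∪ C = {5,6,11,12,13,14}

{5,6,11,12,13,14}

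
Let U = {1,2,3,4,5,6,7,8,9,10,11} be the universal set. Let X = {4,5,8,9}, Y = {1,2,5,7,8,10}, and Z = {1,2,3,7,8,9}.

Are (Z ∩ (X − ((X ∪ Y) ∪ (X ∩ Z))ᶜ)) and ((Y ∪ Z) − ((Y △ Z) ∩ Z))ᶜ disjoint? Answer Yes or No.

No

X ∪ Y = {1,2,4,5,7,8,9,10}
X ∩ Z = {8,9}
(X ∪ Y) ∪ (X ∩ Z) = {1,2,4,5,7,8,9,10}
((X ∪ Y) ∪ (X ∩ Z))ᶜ = {3,6,11}
X − ((X ∪ Y) ∪ (X ∩ Z))ᶜ = {4,5,8,9}
Z ∩ (X − ((X ∪ Y) ∪ (X ∩ Z))ᶜ) = {8,9}
Y ∪ Z = {1,2,3,5,7,8,9,10}
Y △ Z = {3,5,9,10}
(Y △ Z) ∩ Z = {3,9}
(Y ∪ Z) − ((Y △ Z) ∩ Z) = {1,2,5,7,8,10}
((Y ∪ Z) − ((Y △ Z) ∩ Z))ᶜ = {3,4,6,9,11}
9 lies in both, so they are not disjoint.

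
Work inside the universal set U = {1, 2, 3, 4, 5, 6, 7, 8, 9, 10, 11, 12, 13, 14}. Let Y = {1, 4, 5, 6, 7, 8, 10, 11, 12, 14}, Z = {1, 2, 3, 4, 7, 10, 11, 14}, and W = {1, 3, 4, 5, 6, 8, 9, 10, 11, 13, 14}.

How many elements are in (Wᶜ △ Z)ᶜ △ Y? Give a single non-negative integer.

9

Wᶜ = {2, 7, 12}
Wᶜ △ Z = {1, 3, 4, 10, 11, 12, 14}
(Wᶜ △ Z)ᶜ = {2, 5, 6, 7, 8, 9, 13}
(Wᶜ △ Z)ᶜ △ Y = {1, 2, 4, 9, 10, 11, 12, 13, 14}
|(Wᶜ △ Z)ᶜ △ Y| = 9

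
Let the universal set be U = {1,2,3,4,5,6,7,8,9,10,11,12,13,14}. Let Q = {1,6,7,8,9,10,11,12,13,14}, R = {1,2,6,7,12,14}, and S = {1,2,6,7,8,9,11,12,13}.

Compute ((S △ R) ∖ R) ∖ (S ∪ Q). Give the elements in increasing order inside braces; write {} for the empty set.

S △ R = {8,9,11,13,14}
(S △ R) ∖ R = {8,9,11,13}
S ∪ Q = {1,2,6,7,8,9,10,11,12,13,14}
((S △ R) ∖ R) ∖ (S ∪ Q) = {}

{}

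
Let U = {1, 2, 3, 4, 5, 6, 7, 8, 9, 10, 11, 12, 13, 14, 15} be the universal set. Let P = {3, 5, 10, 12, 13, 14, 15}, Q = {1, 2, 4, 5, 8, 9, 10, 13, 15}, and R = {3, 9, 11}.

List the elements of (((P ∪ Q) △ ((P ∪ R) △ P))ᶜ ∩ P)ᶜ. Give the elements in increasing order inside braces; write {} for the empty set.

{1, 2, 3, 4, 5, 6, 7, 8, 9, 10, 11, 12, 13, 14, 15}

P ∪ Q = {1, 2, 3, 4, 5, 8, 9, 10, 12, 13, 14, 15}
P ∪ R = {3, 5, 9, 10, 11, 12, 13, 14, 15}
(P ∪ R) △ P = {9, 11}
(P ∪ Q) △ ((P ∪ R) △ P) = {1, 2, 3, 4, 5, 8, 10, 11, 12, 13, 14, 15}
((P ∪ Q) △ ((P ∪ R) △ P))ᶜ = {6, 7, 9}
((P ∪ Q) △ ((P ∪ R) △ P))ᶜ ∩ P = {}
(((P ∪ Q) △ ((P ∪ R) △ P))ᶜ ∩ P)ᶜ = {1, 2, 3, 4, 5, 6, 7, 8, 9, 10, 11, 12, 13, 14, 15}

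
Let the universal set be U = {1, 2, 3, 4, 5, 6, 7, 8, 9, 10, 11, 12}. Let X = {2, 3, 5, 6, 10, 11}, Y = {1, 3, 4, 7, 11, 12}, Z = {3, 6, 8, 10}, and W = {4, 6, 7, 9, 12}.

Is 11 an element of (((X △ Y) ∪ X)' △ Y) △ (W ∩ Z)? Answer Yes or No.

11 ∈ X and 11 ∈ Y, so 11 ∉ X △ Y
11 ∉ (X △ Y) and 11 ∈ X, so 11 ∈ (X △ Y) ∪ X
11 ∉ ((X △ Y) ∪ X)' since 11 ∈ ((X △ Y) ∪ X)
11 ∉ ((X △ Y) ∪ X)' and 11 ∈ Y, so 11 ∈ ((X △ Y) ∪ X)' △ Y
11 ∉ W and 11 ∉ Z, so 11 ∉ W ∩ Z
11 ∈ (((X △ Y) ∪ X)' △ Y) and 11 ∉ (W ∩ Z), so 11 ∈ (((X △ Y) ∪ X)' △ Y) △ (W ∩ Z)

Yes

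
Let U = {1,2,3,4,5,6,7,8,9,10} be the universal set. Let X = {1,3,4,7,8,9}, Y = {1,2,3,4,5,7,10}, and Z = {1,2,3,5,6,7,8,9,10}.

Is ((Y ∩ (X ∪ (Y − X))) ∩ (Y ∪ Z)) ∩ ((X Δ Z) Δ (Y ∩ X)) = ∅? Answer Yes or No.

No

Y − X = {2,5,10}
X ∪ (Y − X) = {1,2,3,4,5,7,8,9,10}
Y ∩ (X ∪ (Y − X)) = {1,2,3,4,5,7,10}
Y ∪ Z = {1,2,3,4,5,6,7,8,9,10}
(Y ∩ (X ∪ (Y − X))) ∩ (Y ∪ Z) = {1,2,3,4,5,7,10}
X Δ Z = {2,4,5,6,10}
Y ∩ X = {1,3,4,7}
(X Δ Z) Δ (Y ∩ X) = {1,2,3,5,6,7,10}
1 lies in both, so they are not disjoint.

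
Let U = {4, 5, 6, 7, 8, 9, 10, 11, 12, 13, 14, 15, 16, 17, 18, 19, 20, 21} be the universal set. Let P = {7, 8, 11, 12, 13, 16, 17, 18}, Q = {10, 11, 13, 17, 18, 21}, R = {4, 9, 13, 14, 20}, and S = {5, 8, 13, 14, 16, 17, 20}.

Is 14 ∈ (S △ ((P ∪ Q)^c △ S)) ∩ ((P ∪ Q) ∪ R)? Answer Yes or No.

Yes

14 ∉ P and 14 ∉ Q, so 14 ∉ P ∪ Q
14 ∈ (P ∪ Q)^c since 14 ∉ (P ∪ Q)
14 ∈ (P ∪ Q)^c and 14 ∈ S, so 14 ∉ (P ∪ Q)^c △ S
14 ∈ S and 14 ∉ ((P ∪ Q)^c △ S), so 14 ∈ S △ ((P ∪ Q)^c △ S)
14 ∉ P and 14 ∉ Q, so 14 ∉ P ∪ Q
14 ∉ (P ∪ Q) and 14 ∈ R, so 14 ∈ (P ∪ Q) ∪ R
14 ∈ (S △ ((P ∪ Q)^c △ S)) and 14 ∈ ((P ∪ Q) ∪ R), so 14 ∈ (S △ ((P ∪ Q)^c △ S)) ∩ ((P ∪ Q) ∪ R)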